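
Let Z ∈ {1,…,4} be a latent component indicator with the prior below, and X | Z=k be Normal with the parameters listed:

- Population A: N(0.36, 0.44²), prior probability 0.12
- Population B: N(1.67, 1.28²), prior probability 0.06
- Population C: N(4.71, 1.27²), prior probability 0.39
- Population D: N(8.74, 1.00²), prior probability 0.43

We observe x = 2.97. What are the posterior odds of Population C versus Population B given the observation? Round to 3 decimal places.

4.292

Since P(k|x) ∝ w_k f_k(x), the posterior odds are w_i f_i(x) / (w_j f_j(x)).
Normal densities:
  p_A = (1/(0.44·√(2π)))·exp(−(2.97−0.36)²/(2·0.44²)) = 0.906687·exp(-17.59323) = 2.07402e-08
  p_B = (1/(1.28·√(2π)))·exp(−(2.97−1.67)²/(2·1.28²)) = 0.311674·exp(-0.51575) = 0.186086
  p_C = (1/(1.27·√(2π)))·exp(−(2.97−4.71)²/(2·1.27²)) = 0.314128·exp(-0.93856) = 0.122884
  p_D = (1/(1.00·√(2π)))·exp(−(2.97−8.74)²/(2·1.00²)) = 0.398942·exp(-16.64645) = 2.35206e-08
Odds = (0.39/0.06) × (0.122884/0.186086) = 6.5 × 0.660362 ≈ 4.292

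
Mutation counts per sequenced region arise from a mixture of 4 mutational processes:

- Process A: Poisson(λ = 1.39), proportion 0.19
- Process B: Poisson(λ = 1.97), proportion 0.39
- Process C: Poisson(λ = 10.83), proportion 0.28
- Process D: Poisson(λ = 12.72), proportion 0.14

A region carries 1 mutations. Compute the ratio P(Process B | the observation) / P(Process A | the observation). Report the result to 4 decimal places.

Since P(k|x) ∝ P(Z=k) f_k(x), the posterior odds are P(Z=i) f_i(x) / (P(Z=j) f_j(x)).
Evaluate each component's likelihood at the observed value:
  L_A = 0.346215
  L_B = 0.27473
  L_C = 0.000214397
  L_D = 3.80418e-05
Posterior odds = (P(Z=B)·L_B) / (P(Z=A)·L_A) = (0.39·0.27473) / (0.19·0.346215) = 0.107145 / 0.0657808 ≈ 1.6288

1.6288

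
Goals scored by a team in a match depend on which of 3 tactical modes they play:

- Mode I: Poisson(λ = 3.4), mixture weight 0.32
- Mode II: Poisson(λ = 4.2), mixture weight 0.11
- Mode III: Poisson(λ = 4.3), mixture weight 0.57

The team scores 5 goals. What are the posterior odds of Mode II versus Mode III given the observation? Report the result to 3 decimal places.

Since P(k|x) ∝ π_k f_k(x), the posterior odds are π_i f_i(x) / (π_j f_j(x)).
Evaluate each component's likelihood at the observed value:
  p_I = 0.126361
  p_II = 0.163316
  p_III = 0.166224
Odds = (0.11/0.57) × (0.163316/0.166224) = 0.192982 × 0.982502 ≈ 0.190

0.190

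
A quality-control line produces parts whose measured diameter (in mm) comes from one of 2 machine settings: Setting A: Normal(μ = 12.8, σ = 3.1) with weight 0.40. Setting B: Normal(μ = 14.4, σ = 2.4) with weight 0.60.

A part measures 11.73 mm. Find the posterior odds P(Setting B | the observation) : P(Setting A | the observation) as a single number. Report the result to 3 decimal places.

Only the two components matter; the odds are (w_i f_i(x)) / (w_j f_j(x)).
Component likelihoods at x = 11.73 mm:
  L_A = 0.121249
  L_B = 0.0895252
Posterior odds = (w_B·L_B) / (w_A·L_A) = (0.60·0.0895252) / (0.40·0.121249) = 0.0537151 / 0.0484996 ≈ 1.108

1.108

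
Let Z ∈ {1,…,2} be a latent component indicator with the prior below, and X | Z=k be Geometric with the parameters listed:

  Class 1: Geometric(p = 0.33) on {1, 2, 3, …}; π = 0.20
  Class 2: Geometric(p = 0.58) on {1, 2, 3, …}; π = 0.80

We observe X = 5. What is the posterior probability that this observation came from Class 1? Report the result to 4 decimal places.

0.4795

Posterior ∝ prior × likelihood, so P(k | x) ∝ w_k f_k(x); normalise over all components.
Geometric probabilities:
  p_1 = 0.33·(1−0.33)^4 = 0.33·0.201511 = 0.0664987
  p_2 = 0.58·(1−0.58)^4 = 0.58·0.031117 = 0.0180478
Prior × likelihood for each component:
  w_1·p_1 = 0.20 × 0.0664987 = 0.0132997
  w_2·p_2 = 0.80 × 0.0180478 = 0.0144383
Normaliser: 0.0132997 + 0.0144383 = 0.027738
P(Class 1 | x) ≈ 0.4795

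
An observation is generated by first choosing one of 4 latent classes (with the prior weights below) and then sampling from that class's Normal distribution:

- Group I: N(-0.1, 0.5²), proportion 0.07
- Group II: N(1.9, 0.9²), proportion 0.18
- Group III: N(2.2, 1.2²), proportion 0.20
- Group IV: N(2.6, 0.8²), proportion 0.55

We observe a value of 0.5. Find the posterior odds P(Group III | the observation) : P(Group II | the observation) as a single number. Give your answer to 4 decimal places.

The posterior odds equal the prior odds times the likelihood ratio: (w_i/w_j)·(f_i(x)/f_j(x)).
Evaluate each component's likelihood at the observed value:
  L_I = (1/(0.5·√(2π)))·exp(−(0.5−-0.1)²/(2·0.5²)) = 0.797885·exp(-0.72000) = 0.388372
  L_II = (1/(0.9·√(2π)))·exp(−(0.5−1.9)²/(2·0.9²)) = 0.443269·exp(-1.20988) = 0.132198
  L_III = (1/(1.2·√(2π)))·exp(−(0.5−2.2)²/(2·1.2²)) = 0.332452·exp(-1.00347) = 0.121878
  L_IV = (1/(0.8·√(2π)))·exp(−(0.5−2.6)²/(2·0.8²)) = 0.498678·exp(-3.44531) = 0.0159052
Odds = (0.20/0.18) × (0.121878/0.132198) = 1.11111 × 0.921938 ≈ 1.0244

1.0244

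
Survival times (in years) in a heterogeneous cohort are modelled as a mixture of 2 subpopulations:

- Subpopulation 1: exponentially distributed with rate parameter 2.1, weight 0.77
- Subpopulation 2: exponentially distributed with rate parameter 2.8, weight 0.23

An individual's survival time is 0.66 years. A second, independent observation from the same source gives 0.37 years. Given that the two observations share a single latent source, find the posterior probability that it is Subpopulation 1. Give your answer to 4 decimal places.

By Bayes' theorem, P(k | x) = π_k f_k(x) / Σ_j π_j f_j(x).
Since both observations come from the same component, the likelihood for component k is f_k(x₁)·f_k(x₂).
  L_1 = [0.525155] × [0.965545] = 0.50706
  L_2 = [0.441145] × [0.99364] = 0.43834
Weight by the priors:
  π_1·L_1 = 0.77 × 0.50706 = 0.390436
  π_2·L_2 = 0.23 × 0.43834 = 0.100818
Marginal: 0.390436 + 0.100818 = 0.491255
P(Subpopulation 1 | x₁,x₂) = 0.390436 / 0.491255 ≈ 0.7948

0.7948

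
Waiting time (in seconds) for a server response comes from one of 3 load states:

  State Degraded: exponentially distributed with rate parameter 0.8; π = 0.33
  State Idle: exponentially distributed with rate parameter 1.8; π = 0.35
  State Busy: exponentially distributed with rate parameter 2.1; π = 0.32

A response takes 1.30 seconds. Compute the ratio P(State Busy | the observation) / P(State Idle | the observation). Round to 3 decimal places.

Posterior odds = (w_i f_i(x)) / (w_j f_j(x)); the normalising sum cancels.
Evaluate each component's likelihood at the observed value:
  L_Degraded = 0.282764
  L_Idle = 0.17339
  L_Busy = 0.136961
Odds = (0.32/0.35) × (0.136961/0.17339) = 0.914286 × 0.7899 ≈ 0.722

0.722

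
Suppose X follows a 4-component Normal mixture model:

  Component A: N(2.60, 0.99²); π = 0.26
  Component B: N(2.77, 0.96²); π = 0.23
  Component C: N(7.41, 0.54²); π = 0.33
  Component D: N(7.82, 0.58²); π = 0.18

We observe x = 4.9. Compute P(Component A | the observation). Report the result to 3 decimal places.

0.464

Apply Bayes' rule: the posterior for each component is proportional to its prior times its likelihood at x.
Normal densities:
  L_A = (1/(0.99·√(2π)))·exp(−(4.9−2.60)²/(2·0.99²)) = 0.402972·exp(-2.69870) = 0.0271171
  L_B = (1/(0.96·√(2π)))·exp(−(4.9−2.77)²/(2·0.96²)) = 0.415565·exp(-2.46143) = 0.0354532
  L_C = (1/(0.54·√(2π)))·exp(−(4.9−7.41)²/(2·0.54²)) = 0.738782·exp(-10.80264) = 1.5031e-05
  L_D = (1/(0.58·√(2π)))·exp(−(4.9−7.82)²/(2·0.58²)) = 0.687832·exp(-12.67301) = 2.15608e-06
Prior × likelihood for each component:
  π_A·L_A = 0.26 × 0.0271171 = 0.00705043
  π_B·L_B = 0.23 × 0.0354532 = 0.00815423
  π_C·L_C = 0.33 × 1.5031e-05 = 4.96024e-06
  π_D·L_D = 0.18 × 2.15608e-06 = 3.88094e-07
Sum: 0.00705043 + 0.00815423 + 4.96024e-06 + 3.88094e-07 = 0.01521
P(Component A | 4.9) = 0.00705043 / 0.01521 ≈ 0.464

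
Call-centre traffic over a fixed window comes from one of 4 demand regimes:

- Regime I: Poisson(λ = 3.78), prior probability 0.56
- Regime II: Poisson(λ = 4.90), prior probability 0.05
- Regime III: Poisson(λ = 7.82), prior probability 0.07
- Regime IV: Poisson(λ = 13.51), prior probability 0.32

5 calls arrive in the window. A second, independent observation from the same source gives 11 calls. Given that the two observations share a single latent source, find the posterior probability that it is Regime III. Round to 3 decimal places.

0.589

P(component k | x) = w_k·f_k(x) / marginal(x), where marginal(x) = Σ_j w_j·f_j(x).
Since both observations come from the same component, the likelihood for component k is f_k(x₁)·f_k(x₂).
  L_I = [e^(−3.78)·3.78^5/5! = 0.146772] × [0.00128713] = 0.000188915
  L_II = [e^(−4.90)·4.90^5/5! = 0.17529] × [0.00729387] = 0.00127854
  L_III = [e^(−7.82)·7.82^5/5! = 0.0978745] × [0.0672877] = 0.00658575
  L_IV = [e^(−13.51)·13.51^5/5! = 0.00509069] × [0.0930539] = 0.000473709
Prior × likelihood for each component:
  w_I·L_I = 0.56 × 0.000188915 = 0.000105792
  w_II·L_II = 0.05 × 0.00127854 = 6.3927e-05
  w_III·L_III = 0.07 × 0.00658575 = 0.000461003
  w_IV·L_IV = 0.32 × 0.000473709 = 0.000151587
Normaliser: 0.000105792 + 6.3927e-05 + 0.000461003 + 0.000151587 = 0.000782309
Responsibility of Regime III: 0.000461003 / 0.000782309 ≈ 0.589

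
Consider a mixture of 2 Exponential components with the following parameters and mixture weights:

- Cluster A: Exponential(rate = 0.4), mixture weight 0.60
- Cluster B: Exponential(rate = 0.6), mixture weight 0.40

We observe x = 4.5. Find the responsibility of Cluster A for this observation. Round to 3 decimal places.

The responsibility of component k is π_k f_k(x) divided by Σ_j π_j f_j(x).
Exponential densities:
  f_A = 0.0661196
  f_B = 0.0403233
Multiply by the mixture weights:
  π_A·f_A = 0.60 × 0.0661196 = 0.0396717
  π_B·f_B = 0.40 × 0.0403233 = 0.0161293
Denominator: 0.0396717 + 0.0161293 = 0.0558011
So the posterior for Cluster A is 0.0396717 / 0.0558011 ≈ 0.711.

0.711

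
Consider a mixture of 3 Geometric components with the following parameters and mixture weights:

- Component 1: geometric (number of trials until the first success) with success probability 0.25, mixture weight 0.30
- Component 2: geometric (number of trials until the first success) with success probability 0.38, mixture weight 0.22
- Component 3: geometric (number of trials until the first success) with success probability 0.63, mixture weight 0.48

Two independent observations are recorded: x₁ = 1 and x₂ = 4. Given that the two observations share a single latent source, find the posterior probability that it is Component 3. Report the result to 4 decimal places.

The responsibility of component k is π_k f_k(x) divided by Σ_j π_j f_j(x).
Since both observations come from the same component, the likelihood for component k is f_k(x₁)·f_k(x₂).
  p_1 = [0.25] × [0.105469] = 0.0263672
  p_2 = [0.38] × [0.0905646] = 0.0344146
  p_3 = [0.63] × [0.0319114] = 0.0201042
Prior × likelihood for each component:
  π_1·p_1 = 0.30 × 0.0263672 = 0.00791016
  π_2·p_2 = 0.22 × 0.0344146 = 0.0075712
  π_3·p_3 = 0.48 × 0.0201042 = 0.00965
Normaliser: 0.00791016 + 0.0075712 + 0.00965 = 0.0251314
Responsibility of Component 3: 0.00965 / 0.0251314 ≈ 0.3840

0.3840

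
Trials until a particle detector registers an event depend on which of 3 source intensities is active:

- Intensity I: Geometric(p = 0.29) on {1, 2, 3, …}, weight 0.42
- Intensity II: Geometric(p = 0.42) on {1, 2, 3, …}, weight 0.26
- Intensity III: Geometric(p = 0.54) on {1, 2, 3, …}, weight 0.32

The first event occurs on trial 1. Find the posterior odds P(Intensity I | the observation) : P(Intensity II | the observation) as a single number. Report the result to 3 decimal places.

1.115

The posterior odds equal the prior odds times the likelihood ratio: (w_i/w_j)·(f_i(x)/f_j(x)).
Evaluate each component's likelihood at the observed value:
  f_I = 0.29·(1−0.29)^0 = 0.29·1 = 0.29
  f_II = 0.42·(1−0.42)^0 = 0.42·1 = 0.42
  f_III = 0.54·(1−0.54)^0 = 0.54·1 = 0.54
Posterior odds = (w_I·f_I) / (w_II·f_II) = (0.42·0.29) / (0.26·0.42) = 0.1218 / 0.1092 ≈ 1.115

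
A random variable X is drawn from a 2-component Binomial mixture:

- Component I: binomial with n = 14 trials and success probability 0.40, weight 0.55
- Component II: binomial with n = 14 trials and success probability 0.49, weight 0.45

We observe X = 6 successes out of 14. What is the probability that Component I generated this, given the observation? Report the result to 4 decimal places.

0.5703

Apply Bayes' rule: the posterior for each component is proportional to its prior times its likelihood at x.
Component likelihoods at x = 6 successes out of 14:
  p_I = C(14,6)·0.40^6·0.60^8 = 3003·0.004096·0.0167962 = 0.206598
  p_II = C(14,6)·0.49^6·0.51^8 = 3003·0.0138413·0.00457679 = 0.190236
Multiply by the mixture weights:
  P(Z=I)·p_I = 0.55 × 0.206598 = 0.113629
  P(Z=II)·p_II = 0.45 × 0.190236 = 0.0856063
Denominator: 0.113629 + 0.0856063 = 0.199235
So the posterior for Component I is 0.113629 / 0.199235 ≈ 0.5703.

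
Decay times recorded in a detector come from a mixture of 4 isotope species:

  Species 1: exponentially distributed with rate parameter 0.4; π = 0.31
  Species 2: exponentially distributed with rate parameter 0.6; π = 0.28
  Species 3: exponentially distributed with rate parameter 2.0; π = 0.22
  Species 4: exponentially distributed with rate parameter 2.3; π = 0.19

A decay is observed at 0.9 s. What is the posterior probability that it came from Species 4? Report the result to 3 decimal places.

0.177

Apply Bayes' rule: the posterior for each component is proportional to its prior times its likelihood at x.
Component likelihoods at x = 0.9 s:
  f_1 = 0.4·e^(−0.4·0.9) = 0.4·e^(−0.3600) = 0.279071
  f_2 = 0.6·e^(−0.6·0.9) = 0.6·e^(−0.5400) = 0.349649
  f_3 = 2.0·e^(−2.0·0.9) = 2.0·e^(−1.8000) = 0.330598
  f_4 = 2.3·e^(−2.3·0.9) = 2.3·e^(−2.0700) = 0.290227
Unnormalised posteriors:
  π_1·f_1 = 0.31 × 0.279071 = 0.0865119
  π_2·f_2 = 0.28 × 0.349649 = 0.0979017
  π_3·f_3 = 0.22 × 0.330598 = 0.0727315
  π_4·f_4 = 0.19 × 0.290227 = 0.0551432
Evidence: 0.0865119 + 0.0979017 + 0.0727315 + 0.0551432 = 0.312288
Responsibility of Species 4: 0.0551432 / 0.312288 ≈ 0.177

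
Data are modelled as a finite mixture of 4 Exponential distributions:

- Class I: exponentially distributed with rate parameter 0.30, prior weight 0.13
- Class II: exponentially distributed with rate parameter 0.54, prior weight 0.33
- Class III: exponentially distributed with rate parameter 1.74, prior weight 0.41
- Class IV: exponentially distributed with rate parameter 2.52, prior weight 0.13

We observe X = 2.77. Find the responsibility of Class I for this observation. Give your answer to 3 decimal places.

Apply Bayes' rule: the posterior for each component is proportional to its prior times its likelihood at x.
Evaluate each component's likelihood at the observed value:
  L_I = 0.30·e^(−0.30·2.77) = 0.30·e^(−0.8310) = 0.130684
  L_II = 0.54·e^(−0.54·2.77) = 0.54·e^(−1.4958) = 0.120997
  L_III = 1.74·e^(−1.74·2.77) = 1.74·e^(−4.8198) = 0.014039
  L_IV = 2.52·e^(−2.52·2.77) = 2.52·e^(−6.9804) = 0.00234343
Prior × likelihood for each component:
  π_I·L_I = 0.13 × 0.130684 = 0.0169889
  π_II·L_II = 0.33 × 0.120997 = 0.0399291
  π_III·L_III = 0.41 × 0.014039 = 0.005756
  π_IV·L_IV = 0.13 × 0.00234343 = 0.000304645
Normaliser: 0.0169889 + 0.0399291 + 0.005756 + 0.000304645 = 0.0629787
Responsibility of Class I: 0.0169889 / 0.0629787 ≈ 0.270

0.270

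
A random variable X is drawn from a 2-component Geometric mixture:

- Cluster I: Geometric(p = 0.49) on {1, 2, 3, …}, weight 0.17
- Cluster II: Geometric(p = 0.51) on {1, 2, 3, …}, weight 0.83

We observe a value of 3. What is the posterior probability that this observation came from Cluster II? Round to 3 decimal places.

0.824

Posterior ∝ prior × likelihood, so P(k | x) ∝ w_k f_k(x); normalise over all components.
Geometric probabilities:
  L_I = 0.49·(1−0.49)^2 = 0.49·0.2601 = 0.127449
  L_II = 0.51·(1−0.51)^2 = 0.51·0.2401 = 0.122451
Unnormalised posteriors:
  w_I·L_I = 0.17 × 0.127449 = 0.0216663
  w_II·L_II = 0.83 × 0.122451 = 0.101634
Marginal: 0.0216663 + 0.101634 = 0.123301
P(Cluster II | data) ≈ 0.824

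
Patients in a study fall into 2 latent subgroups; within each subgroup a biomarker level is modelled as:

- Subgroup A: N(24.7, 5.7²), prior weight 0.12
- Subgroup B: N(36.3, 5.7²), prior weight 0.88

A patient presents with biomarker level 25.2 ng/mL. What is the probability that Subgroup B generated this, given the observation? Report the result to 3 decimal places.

0.525

The responsibility of component k is π_k f_k(x) divided by Σ_j π_j f_j(x).
Normal densities:
  L_A = (1/(5.7·√(2π)))·exp(−(25.2−24.7)²/(2·5.7²)) = 0.069990·exp(-0.00385) = 0.0697211
  L_B = (1/(5.7·√(2π)))·exp(−(25.2−36.3)²/(2·5.7²)) = 0.069990·exp(-1.89612) = 0.010509
Prior × likelihood for each component:
  π_A·L_A = 0.12 × 0.0697211 = 0.00836653
  π_B·L_B = 0.88 × 0.010509 = 0.00924789
Denominator: 0.00836653 + 0.00924789 = 0.0176144
P(Subgroup B | the observation) ≈ 0.525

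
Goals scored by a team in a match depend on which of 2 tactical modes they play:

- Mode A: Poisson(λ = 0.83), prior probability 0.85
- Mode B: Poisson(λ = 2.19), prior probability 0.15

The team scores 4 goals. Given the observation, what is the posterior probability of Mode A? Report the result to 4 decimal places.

0.3130

Posterior ∝ prior × likelihood, so P(k | x) ∝ π_k f_k(x); normalise over all components.
Component likelihoods at x = 4 goals:
  p_A = 0.00862257
  p_B = 0.107266
Prior × likelihood for each component:
  π_A·p_A = 0.85 × 0.00862257 = 0.00732918
  π_B·p_B = 0.15 × 0.107266 = 0.0160898
Normaliser: 0.00732918 + 0.0160898 = 0.023419
P(Mode A | 4 goals) = 0.00732918 / 0.023419 ≈ 0.3130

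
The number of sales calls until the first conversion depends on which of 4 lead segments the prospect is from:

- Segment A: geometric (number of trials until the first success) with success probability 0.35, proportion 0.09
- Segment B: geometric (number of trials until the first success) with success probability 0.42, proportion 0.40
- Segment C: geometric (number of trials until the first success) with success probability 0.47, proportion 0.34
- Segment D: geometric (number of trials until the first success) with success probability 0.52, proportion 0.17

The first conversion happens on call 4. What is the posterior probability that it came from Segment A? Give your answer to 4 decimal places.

0.1153

The responsibility of component k is w_k f_k(x) divided by Σ_j w_j f_j(x).
Geometric probabilities:
  p_A = 0.35·(1−0.35)^3 = 0.35·0.274625 = 0.0961188
  p_B = 0.42·(1−0.42)^3 = 0.42·0.195112 = 0.081947
  p_C = 0.47·(1−0.47)^3 = 0.47·0.148877 = 0.0699722
  p_D = 0.52·(1−0.52)^3 = 0.52·0.110592 = 0.0575078
Weight by the priors:
  w_A·p_A = 0.09 × 0.0961188 = 0.00865069
  w_B·p_B = 0.40 × 0.081947 = 0.0327788
  w_C·p_C = 0.34 × 0.0699722 = 0.0237905
  w_D·p_D = 0.17 × 0.0575078 = 0.00977633
Normaliser: 0.00865069 + 0.0327788 + 0.0237905 + 0.00977633 = 0.0749964
P(Segment A | data) = 0.00865069 / 0.0749964 ≈ 0.1153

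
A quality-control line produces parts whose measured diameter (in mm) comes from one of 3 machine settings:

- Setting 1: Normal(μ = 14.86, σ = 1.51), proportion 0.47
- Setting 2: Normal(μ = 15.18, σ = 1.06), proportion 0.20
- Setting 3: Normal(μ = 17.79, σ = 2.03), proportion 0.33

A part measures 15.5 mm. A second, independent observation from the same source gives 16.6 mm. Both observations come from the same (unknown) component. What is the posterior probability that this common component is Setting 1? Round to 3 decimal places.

By Bayes' theorem, P(k | x) = w_k f_k(x) / Σ_j w_j f_j(x).
Since both observations come from the same component, the likelihood for component k is f_k(x₁)·f_k(x₂).
  p_1 = [(1/(1.51·√(2π)))·exp(−(15.5−14.86)²/(2·1.51²)) = 0.264200·exp(-0.08982) = 0.241504] × [0.136018] = 0.032849
  p_2 = [(1/(1.06·√(2π)))·exp(−(15.5−15.18)²/(2·1.06²)) = 0.376361·exp(-0.04557) = 0.359596] × [0.153431] = 0.0551732
  p_3 = [(1/(2.03·√(2π)))·exp(−(15.5−17.79)²/(2·2.03²)) = 0.196523·exp(-0.63628) = 0.104011] × [0.165498] = 0.0172137
Multiply by the mixture weights:
  w_1·p_1 = 0.47 × 0.032849 = 0.015439
  w_2·p_2 = 0.20 × 0.0551732 = 0.0110346
  w_3·p_3 = 0.33 × 0.0172137 = 0.00568053
Sum: 0.015439 + 0.0110346 + 0.00568053 = 0.0321542
Responsibility of Setting 1: 0.015439 / 0.0321542 ≈ 0.480

0.480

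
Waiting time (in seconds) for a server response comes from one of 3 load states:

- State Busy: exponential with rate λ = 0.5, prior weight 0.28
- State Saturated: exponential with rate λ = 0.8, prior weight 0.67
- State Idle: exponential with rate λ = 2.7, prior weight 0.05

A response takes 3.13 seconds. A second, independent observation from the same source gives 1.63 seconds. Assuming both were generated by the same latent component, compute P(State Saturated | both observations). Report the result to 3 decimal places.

0.595

P(component k | x) = π_k·f_k(x) / marginal(x), where marginal(x) = Σ_j π_j·f_j(x).
Since both observations come from the same component, the likelihood for component k is f_k(x₁)·f_k(x₂).
  L_Busy = [0.104544] × [0.22132] = 0.0231376
  L_Saturated = [0.0654059] × [0.217155] = 0.0142032
  L_Idle = [0.000576954] × [0.0331157] = 1.91062e-05
Weight by the priors:
  π_Busy·L_Busy = 0.28 × 0.0231376 = 0.00647854
  π_Saturated·L_Saturated = 0.67 × 0.0142032 = 0.00951615
  π_Idle·L_Idle = 0.05 × 1.91062e-05 = 9.55311e-07
Evidence: 0.00647854 + 0.00951615 + 9.55311e-07 = 0.0159956
Responsibility of State Saturated: 0.00951615 / 0.0159956 ≈ 0.595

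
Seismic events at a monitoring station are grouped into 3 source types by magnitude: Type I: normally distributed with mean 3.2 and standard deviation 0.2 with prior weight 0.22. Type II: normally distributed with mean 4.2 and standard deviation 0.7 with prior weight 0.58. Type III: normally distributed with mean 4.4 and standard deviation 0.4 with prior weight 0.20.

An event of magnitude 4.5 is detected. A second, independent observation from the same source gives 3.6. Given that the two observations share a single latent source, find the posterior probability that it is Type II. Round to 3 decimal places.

0.820

Apply Bayes' rule: the posterior for each component is proportional to its prior times its likelihood at x.
Since both observations come from the same component, the likelihood for component k is f_k(x₁)·f_k(x₂).
  p_I = [(1/(0.2·√(2π)))·exp(−(4.5−3.2)²/(2·0.2²)) = 1.994711·exp(-21.12500) = 1.33478e-09] × [0.269955] = 3.6033e-10
  p_II = [(1/(0.7·√(2π)))·exp(−(4.5−4.2)²/(2·0.7²)) = 0.569918·exp(-0.09184) = 0.51991] × [0.394707] = 0.205212
  p_III = [(1/(0.4·√(2π)))·exp(−(4.5−4.4)²/(2·0.4²)) = 0.997356·exp(-0.03125) = 0.96667] × [0.134977] = 0.130479
Unnormalised posteriors:
  π_I·p_I = 0.22 × 3.6033e-10 = 7.92726e-11
  π_II·p_II = 0.58 × 0.205212 = 0.119023
  π_III·p_III = 0.20 × 0.130479 = 0.0260957
Marginal: 7.92726e-11 + 0.119023 + 0.0260957 = 0.145119
So the posterior for Type II is 0.119023 / 0.145119 ≈ 0.820.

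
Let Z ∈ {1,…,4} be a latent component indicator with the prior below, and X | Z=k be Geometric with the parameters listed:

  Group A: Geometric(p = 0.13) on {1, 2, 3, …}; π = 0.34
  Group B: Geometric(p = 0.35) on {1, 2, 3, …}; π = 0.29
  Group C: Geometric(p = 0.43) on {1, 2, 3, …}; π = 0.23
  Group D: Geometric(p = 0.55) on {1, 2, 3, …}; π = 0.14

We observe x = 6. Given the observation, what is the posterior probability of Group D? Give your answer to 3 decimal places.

0.035

Posterior ∝ prior × likelihood, so P(k | x) ∝ π_k f_k(x); normalise over all components.
Geometric probabilities:
  p_A = 0.13·(1−0.13)^5 = 0.13·0.498421 = 0.0647947
  p_B = 0.35·(1−0.35)^5 = 0.35·0.116029 = 0.0406102
  p_C = 0.43·(1−0.43)^5 = 0.43·0.0601692 = 0.0258728
  p_D = 0.55·(1−0.55)^5 = 0.55·0.0184528 = 0.010149
Multiply by the mixture weights:
  π_A·p_A = 0.34 × 0.0647947 = 0.0220302
  π_B·p_B = 0.29 × 0.0406102 = 0.0117769
  π_C·p_C = 0.23 × 0.0258728 = 0.00595073
  π_D·p_D = 0.14 × 0.010149 = 0.00142087
Normaliser: 0.0220302 + 0.0117769 + 0.00595073 + 0.00142087 = 0.0411788
P(Group D | x) = 0.00142087 / 0.0411788 ≈ 0.035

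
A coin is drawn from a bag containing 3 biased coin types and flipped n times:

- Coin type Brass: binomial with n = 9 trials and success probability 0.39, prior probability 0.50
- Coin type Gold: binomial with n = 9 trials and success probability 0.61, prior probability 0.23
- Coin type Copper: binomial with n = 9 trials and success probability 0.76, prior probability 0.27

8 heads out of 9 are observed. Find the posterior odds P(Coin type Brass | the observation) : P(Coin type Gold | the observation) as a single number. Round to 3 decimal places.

0.095

Posterior odds = (w_i f_i(x)) / (w_j f_j(x)); the normalising sum cancels.
Binomial probabilities:
  L_Brass = 0.00293825
  L_Gold = 0.0672893
  L_Copper = 0.240416
Posterior odds = (w_Brass·L_Brass) / (w_Gold·L_Gold) = (0.50·0.00293825) / (0.23·0.0672893) = 0.00146913 / 0.0154765 ≈ 0.095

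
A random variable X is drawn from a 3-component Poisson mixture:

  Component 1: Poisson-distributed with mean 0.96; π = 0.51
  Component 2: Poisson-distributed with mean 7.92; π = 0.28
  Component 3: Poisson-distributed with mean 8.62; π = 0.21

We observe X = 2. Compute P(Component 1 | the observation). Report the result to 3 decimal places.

0.951

By Bayes' theorem, P(k | x) = P(Z=k) f_k(x) / Σ_j P(Z=j) f_j(x).
Poisson probabilities:
  L_1 = 0.176437
  L_2 = 0.0113975
  L_3 = 0.0067045
Prior × likelihood for each component:
  P(Z=1)·L_1 = 0.51 × 0.176437 = 0.0899829
  P(Z=2)·L_2 = 0.28 × 0.0113975 = 0.00319129
  P(Z=3)·L_3 = 0.21 × 0.0067045 = 0.00140794
Normaliser: 0.0899829 + 0.00319129 + 0.00140794 = 0.0945821
So the posterior for Component 1 is 0.0899829 / 0.0945821 ≈ 0.951.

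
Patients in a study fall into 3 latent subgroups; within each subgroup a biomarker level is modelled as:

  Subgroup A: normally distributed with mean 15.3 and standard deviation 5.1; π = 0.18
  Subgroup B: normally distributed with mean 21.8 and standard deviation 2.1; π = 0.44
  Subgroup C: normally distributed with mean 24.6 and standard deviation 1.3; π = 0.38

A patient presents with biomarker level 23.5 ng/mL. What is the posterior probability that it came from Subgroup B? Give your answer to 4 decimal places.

0.4136

P(component k | x) = π_k·f_k(x) / marginal(x), where marginal(x) = Σ_j π_j·f_j(x).
Evaluate each component's likelihood at the observed value:
  L_A = (1/(5.1·√(2π)))·exp(−(23.5−15.3)²/(2·5.1²)) = 0.078224·exp(-1.29258) = 0.0214773
  L_B = (1/(2.1·√(2π)))·exp(−(23.5−21.8)²/(2·2.1²)) = 0.189973·exp(-0.32766) = 0.136895
  L_C = (1/(1.3·√(2π)))·exp(−(23.5−24.6)²/(2·1.3²)) = 0.306879·exp(-0.35799) = 0.214533
Prior × likelihood for each component:
  π_A·L_A = 0.18 × 0.0214773 = 0.00386591
  π_B·L_B = 0.44 × 0.136895 = 0.0602338
  π_C·L_C = 0.38 × 0.214533 = 0.0815226
Marginal: 0.00386591 + 0.0602338 + 0.0815226 = 0.145622
P(Subgroup B | x) ≈ 0.4136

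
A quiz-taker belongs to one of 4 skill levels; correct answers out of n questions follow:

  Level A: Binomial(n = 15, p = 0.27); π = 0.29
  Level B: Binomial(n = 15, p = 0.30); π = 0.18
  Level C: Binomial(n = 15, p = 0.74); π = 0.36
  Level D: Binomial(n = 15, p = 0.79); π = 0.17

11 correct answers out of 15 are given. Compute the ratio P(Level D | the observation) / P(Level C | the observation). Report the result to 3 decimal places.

0.413

Since P(k|x) ∝ π_k f_k(x), the posterior odds are π_i f_i(x) / (π_j f_j(x)).
Component likelihoods at x = 11 correct answers out of 15:
  L_A = C(15,11)·0.27^11·0.73^4 = 1365·5.55906e-07·0.283982 = 0.000215489
  L_B = C(15,11)·0.30^11·0.70^4 = 1365·1.77147e-06·0.2401 = 0.000580575
  L_C = C(15,11)·0.74^11·0.26^4 = 1365·0.0364375·0.00456976 = 0.227287
  L_D = C(15,11)·0.79^11·0.21^4 = 1365·0.0747994·0.00194481 = 0.198567
Odds = (0.17/0.36) × (0.198567/0.227287) = 0.472222 × 0.873641 ≈ 0.413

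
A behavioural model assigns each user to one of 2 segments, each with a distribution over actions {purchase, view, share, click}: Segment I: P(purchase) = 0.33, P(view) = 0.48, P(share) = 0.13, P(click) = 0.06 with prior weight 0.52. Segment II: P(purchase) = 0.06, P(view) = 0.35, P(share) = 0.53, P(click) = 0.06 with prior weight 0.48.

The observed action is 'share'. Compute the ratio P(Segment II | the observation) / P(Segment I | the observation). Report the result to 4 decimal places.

Since P(k|x) ∝ w_k f_k(x), the posterior odds are w_i f_i(x) / (w_j f_j(x)).
Evaluate each component's likelihood at the observed value:
  p_I = P(share | comp) = 0.13
  p_II = P(share | comp) = 0.53
Odds = (0.48/0.52) × (0.53/0.13) = 0.923077 × 4.07692 ≈ 3.7633

3.7633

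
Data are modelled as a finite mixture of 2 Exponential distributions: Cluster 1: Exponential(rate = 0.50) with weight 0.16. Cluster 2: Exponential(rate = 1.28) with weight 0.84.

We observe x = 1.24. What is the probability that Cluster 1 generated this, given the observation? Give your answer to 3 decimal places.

By Bayes' theorem, P(k | x) = π_k f_k(x) / Σ_j π_j f_j(x).
Exponential densities:
  f_1 = 0.50·e^(−0.50·1.24) = 0.50·e^(−0.6200) = 0.268972
  f_2 = 1.28·e^(−1.28·1.24) = 1.28·e^(−1.5872) = 0.261757
Unnormalised posteriors:
  π_1·f_1 = 0.16 × 0.268972 = 0.0430356
  π_2·f_2 = 0.84 × 0.261757 = 0.219876
Normaliser: 0.0430356 + 0.219876 = 0.262911
P(Cluster 1 | the observation) = 0.0430356 / 0.262911 ≈ 0.164

0.164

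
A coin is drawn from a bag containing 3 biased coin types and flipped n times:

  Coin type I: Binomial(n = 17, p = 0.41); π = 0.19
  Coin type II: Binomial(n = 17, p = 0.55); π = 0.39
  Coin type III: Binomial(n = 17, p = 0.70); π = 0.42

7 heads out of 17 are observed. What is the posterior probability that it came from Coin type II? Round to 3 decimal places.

0.491

By Bayes' theorem, P(k | x) = π_k f_k(x) / Σ_j π_j f_j(x).
Evaluate each component's likelihood at the observed value:
  p_I = C(17,7)·0.41^7·0.59^10 = 19448·0.00194754·0.00511117 = 0.19359
  p_II = C(17,7)·0.55^7·0.45^10 = 19448·0.0152244·0.000340506 = 0.100818
  p_III = C(17,7)·0.70^7·0.30^10 = 19448·0.0823543·5.9049e-06 = 0.00945744
Multiply by the mixture weights:
  π_I·p_I = 0.19 × 0.19359 = 0.036782
  π_II·p_II = 0.39 × 0.100818 = 0.0393191
  π_III·p_III = 0.42 × 0.00945744 = 0.00397213
Denominator: 0.036782 + 0.0393191 + 0.00397213 = 0.0800732
Responsibility of Coin type II: 0.0393191 / 0.0800732 ≈ 0.491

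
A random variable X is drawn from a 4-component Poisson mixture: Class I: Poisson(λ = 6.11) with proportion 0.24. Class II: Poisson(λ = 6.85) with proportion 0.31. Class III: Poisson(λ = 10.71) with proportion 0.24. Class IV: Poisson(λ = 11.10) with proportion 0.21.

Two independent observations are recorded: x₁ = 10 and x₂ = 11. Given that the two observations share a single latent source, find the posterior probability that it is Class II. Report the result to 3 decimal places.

0.113

Apply Bayes' rule: the posterior for each component is proportional to its prior times its likelihood at x.
Since both observations come from the same component, the likelihood for component k is f_k(x₁)·f_k(x₂).
  p_I = [e^(−6.11)·6.11^10/10! = 0.0443721] × [0.0246467] = 0.00109362
  p_II = [e^(−6.85)·6.85^10/10! = 0.0664088] × [0.0413546] = 0.00274631
  p_III = [e^(−10.71)·10.71^10/10! = 0.122134] × [0.118914] = 0.0145235
  p_IV = [e^(−11.10)·11.10^10/10! = 0.118249] × [0.119324] = 0.01411
Prior × likelihood for each component:
  w_I·p_I = 0.24 × 0.00109362 = 0.00026247
  w_II·p_II = 0.31 × 0.00274631 = 0.000851355
  w_III·p_III = 0.24 × 0.0145235 = 0.00348565
  w_IV·p_IV = 0.21 × 0.01411 = 0.0029631
Sum: 0.00026247 + 0.000851355 + 0.00348565 + 0.0029631 = 0.00756257
P(Class II | x) ≈ 0.113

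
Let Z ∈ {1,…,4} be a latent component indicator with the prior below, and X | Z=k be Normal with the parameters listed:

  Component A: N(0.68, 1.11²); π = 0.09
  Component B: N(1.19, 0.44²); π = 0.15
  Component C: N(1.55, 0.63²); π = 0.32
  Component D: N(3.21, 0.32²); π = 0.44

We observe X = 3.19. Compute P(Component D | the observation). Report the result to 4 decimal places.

Apply Bayes' rule: the posterior for each component is proportional to its prior times its likelihood at x.
Normal densities:
  p_A = (1/(1.11·√(2π)))·exp(−(3.19−0.68)²/(2·1.11²)) = 0.359407·exp(-2.55665) = 0.0278771
  p_B = (1/(0.44·√(2π)))·exp(−(3.19−1.19)²/(2·0.44²)) = 0.906687·exp(-10.33058) = 2.95763e-05
  p_C = (1/(0.63·√(2π)))·exp(−(3.19−1.55)²/(2·0.63²)) = 0.633242·exp(-3.38826) = 0.0213829
  p_D = (1/(0.32·√(2π)))·exp(−(3.19−3.21)²/(2·0.32²)) = 1.246695·exp(-0.00195) = 1.24426
Unnormalised posteriors:
  π_A·p_A = 0.09 × 0.0278771 = 0.00250894
  π_B·p_B = 0.15 × 2.95763e-05 = 4.43645e-06
  π_C·p_C = 0.32 × 0.0213829 = 0.00684254
  π_D·p_D = 0.44 × 1.24426 = 0.547475
Marginal: 0.00250894 + 4.43645e-06 + 0.00684254 + 0.547475 = 0.556831
So the posterior for Component D is 0.547475 / 0.556831 ≈ 0.9832.

0.9832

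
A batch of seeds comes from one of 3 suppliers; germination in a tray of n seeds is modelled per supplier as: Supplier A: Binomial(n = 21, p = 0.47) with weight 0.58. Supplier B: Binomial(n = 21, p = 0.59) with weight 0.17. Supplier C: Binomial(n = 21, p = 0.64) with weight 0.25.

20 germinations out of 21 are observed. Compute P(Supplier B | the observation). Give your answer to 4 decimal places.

0.1313

Apply Bayes' rule: the posterior for each component is proportional to its prior times its likelihood at x.
Component likelihoods at x = 20 germinations out of 21:
  f_A = 3.0793e-06
  f_B = 0.000224928
  f_C = 0.0010049
Multiply by the mixture weights:
  P(Z=A)·f_A = 0.58 × 3.0793e-06 = 1.786e-06
  P(Z=B)·f_B = 0.17 × 0.000224928 = 3.82377e-05
  P(Z=C)·f_C = 0.25 × 0.0010049 = 0.000251224
Normaliser: 1.786e-06 + 3.82377e-05 + 0.000251224 = 0.000291248
P(Supplier B | 20 germinations out of 21) = 3.82377e-05 / 0.000291248 ≈ 0.1313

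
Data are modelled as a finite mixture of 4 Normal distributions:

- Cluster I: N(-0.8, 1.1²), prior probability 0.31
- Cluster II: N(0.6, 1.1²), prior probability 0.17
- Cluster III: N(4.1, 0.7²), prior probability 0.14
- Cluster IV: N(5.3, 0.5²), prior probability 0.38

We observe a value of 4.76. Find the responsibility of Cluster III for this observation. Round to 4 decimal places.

The responsibility of component k is P(Z=k) f_k(x) divided by Σ_j P(Z=j) f_j(x).
Evaluate each component's likelihood at the observed value:
  f_I = 1.02742e-06
  f_II = 0.000284345
  f_III = 0.365403
  f_IV = 0.445307
Unnormalised posteriors:
  P(Z=I)·f_I = 0.31 × 1.02742e-06 = 3.18499e-07
  P(Z=II)·f_II = 0.17 × 0.000284345 = 4.83386e-05
  P(Z=III)·f_III = 0.14 × 0.365403 = 0.0511565
  P(Z=IV)·f_IV = 0.38 × 0.445307 = 0.169217
Marginal: 3.18499e-07 + 4.83386e-05 + 0.0511565 + 0.169217 = 0.220422
Responsibility of Cluster III: 0.0511565 / 0.220422 ≈ 0.2321

0.2321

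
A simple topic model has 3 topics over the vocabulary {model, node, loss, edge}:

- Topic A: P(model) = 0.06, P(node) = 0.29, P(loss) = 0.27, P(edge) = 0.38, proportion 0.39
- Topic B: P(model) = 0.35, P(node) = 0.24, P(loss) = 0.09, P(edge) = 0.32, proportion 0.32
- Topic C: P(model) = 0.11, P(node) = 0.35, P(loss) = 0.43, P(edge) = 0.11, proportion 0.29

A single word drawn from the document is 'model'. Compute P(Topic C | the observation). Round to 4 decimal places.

0.1907

Posterior ∝ prior × likelihood, so P(k | x) ∝ P(Z=k) f_k(x); normalise over all components.
Component likelihoods at x = 'model':
  f_A = 0.06
  f_B = 0.35
  f_C = 0.11
Weight by the priors:
  P(Z=A)·f_A = 0.39 × 0.06 = 0.0234
  P(Z=B)·f_B = 0.32 × 0.35 = 0.112
  P(Z=C)·f_C = 0.29 × 0.11 = 0.0319
Marginal: 0.0234 + 0.112 + 0.0319 = 0.1673
P(Topic C | x) = 0.0319 / 0.1673 ≈ 0.1907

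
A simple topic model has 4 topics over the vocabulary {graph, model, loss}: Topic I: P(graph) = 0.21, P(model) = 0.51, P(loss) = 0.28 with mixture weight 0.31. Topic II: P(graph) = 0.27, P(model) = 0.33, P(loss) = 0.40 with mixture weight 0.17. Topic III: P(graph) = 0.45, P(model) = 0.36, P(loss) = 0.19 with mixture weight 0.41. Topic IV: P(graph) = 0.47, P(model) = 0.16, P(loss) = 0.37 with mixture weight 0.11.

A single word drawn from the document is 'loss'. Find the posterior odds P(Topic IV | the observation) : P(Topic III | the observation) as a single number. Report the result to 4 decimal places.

0.5225

Only the two components matter; the odds are (π_i f_i(x)) / (π_j f_j(x)).
Evaluate each component's likelihood at the observed value:
  p_I = 0.28
  p_II = 0.4
  p_III = 0.19
  p_IV = 0.37
Posterior odds = (π_IV·p_IV) / (π_III·p_III) = (0.11·0.37) / (0.41·0.19) = 0.0407 / 0.0779 ≈ 0.5225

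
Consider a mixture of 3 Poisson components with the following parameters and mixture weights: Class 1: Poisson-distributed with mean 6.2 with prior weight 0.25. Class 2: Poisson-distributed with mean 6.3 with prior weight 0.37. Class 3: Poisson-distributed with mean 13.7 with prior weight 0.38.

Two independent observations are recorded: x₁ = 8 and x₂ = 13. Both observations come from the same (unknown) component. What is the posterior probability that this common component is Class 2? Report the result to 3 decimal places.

P(component k | x) = P(Z=k)·f_k(x) / marginal(x), where marginal(x) = Σ_j P(Z=j)·f_j(x).
Since both observations come from the same component, the likelihood for component k is f_k(x₁)·f_k(x₂).
  L_1 = [0.109897] × [0.00651907] = 0.000716429
  L_2 = [0.113018] × [0.00726259] = 0.000820805
  L_3 = [0.0345469] × [0.107957] = 0.0037296
Multiply by the mixture weights:
  P(Z=1)·L_1 = 0.25 × 0.000716429 = 0.000179107
  P(Z=2)·L_2 = 0.37 × 0.000820805 = 0.000303698
  P(Z=3)·L_3 = 0.38 × 0.0037296 = 0.00141725
Evidence: 0.000179107 + 0.000303698 + 0.00141725 = 0.00190005
Responsibility of Class 2: 0.000303698 / 0.00190005 ≈ 0.160

0.160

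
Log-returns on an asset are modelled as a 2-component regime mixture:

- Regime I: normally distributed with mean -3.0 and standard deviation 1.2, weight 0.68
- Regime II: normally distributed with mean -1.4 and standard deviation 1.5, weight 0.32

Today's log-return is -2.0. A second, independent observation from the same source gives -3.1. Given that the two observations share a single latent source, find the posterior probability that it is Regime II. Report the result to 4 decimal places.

Apply Bayes' rule: the posterior for each component is proportional to its prior times its likelihood at x.
Since both observations come from the same component, the likelihood for component k is f_k(x₁)·f_k(x₂).
  f_I = [0.234927] × [0.3313] = 0.0778311
  f_II = [0.245513] × [0.139928] = 0.0343543
Multiply by the mixture weights:
  π_I·f_I = 0.68 × 0.0778311 = 0.0529251
  π_II·f_II = 0.32 × 0.0343543 = 0.0109934
Normaliser: 0.0529251 + 0.0109934 = 0.0639185
Responsibility of Regime II: 0.0109934 / 0.0639185 ≈ 0.1720

0.1720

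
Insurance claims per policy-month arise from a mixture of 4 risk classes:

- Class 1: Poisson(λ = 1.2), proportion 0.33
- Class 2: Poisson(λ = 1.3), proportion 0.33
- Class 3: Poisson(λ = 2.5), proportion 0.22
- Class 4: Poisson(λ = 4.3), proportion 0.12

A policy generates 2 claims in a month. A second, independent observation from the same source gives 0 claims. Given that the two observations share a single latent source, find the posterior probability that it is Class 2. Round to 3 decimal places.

Posterior ∝ prior × likelihood, so P(k | x) ∝ π_k f_k(x); normalise over all components.
Since both observations come from the same component, the likelihood for component k is f_k(x₁)·f_k(x₂).
  L_1 = [0.21686] × [0.301194] = 0.0653169
  L_2 = [0.230289] × [0.272532] = 0.0627612
  L_3 = [0.256516] × [0.082085] = 0.0210561
  L_4 = [0.125441] × [0.0135686] = 0.00170206
Multiply by the mixture weights:
  π_1·L_1 = 0.33 × 0.0653169 = 0.0215546
  π_2·L_2 = 0.33 × 0.0627612 = 0.0207112
  π_3·L_3 = 0.22 × 0.0210561 = 0.00463234
  π_4·L_4 = 0.12 × 0.00170206 = 0.000204247
Denominator: 0.0215546 + 0.0207112 + 0.00463234 + 0.000204247 = 0.0471024
So the posterior for Class 2 is 0.0207112 / 0.0471024 ≈ 0.440.

0.440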